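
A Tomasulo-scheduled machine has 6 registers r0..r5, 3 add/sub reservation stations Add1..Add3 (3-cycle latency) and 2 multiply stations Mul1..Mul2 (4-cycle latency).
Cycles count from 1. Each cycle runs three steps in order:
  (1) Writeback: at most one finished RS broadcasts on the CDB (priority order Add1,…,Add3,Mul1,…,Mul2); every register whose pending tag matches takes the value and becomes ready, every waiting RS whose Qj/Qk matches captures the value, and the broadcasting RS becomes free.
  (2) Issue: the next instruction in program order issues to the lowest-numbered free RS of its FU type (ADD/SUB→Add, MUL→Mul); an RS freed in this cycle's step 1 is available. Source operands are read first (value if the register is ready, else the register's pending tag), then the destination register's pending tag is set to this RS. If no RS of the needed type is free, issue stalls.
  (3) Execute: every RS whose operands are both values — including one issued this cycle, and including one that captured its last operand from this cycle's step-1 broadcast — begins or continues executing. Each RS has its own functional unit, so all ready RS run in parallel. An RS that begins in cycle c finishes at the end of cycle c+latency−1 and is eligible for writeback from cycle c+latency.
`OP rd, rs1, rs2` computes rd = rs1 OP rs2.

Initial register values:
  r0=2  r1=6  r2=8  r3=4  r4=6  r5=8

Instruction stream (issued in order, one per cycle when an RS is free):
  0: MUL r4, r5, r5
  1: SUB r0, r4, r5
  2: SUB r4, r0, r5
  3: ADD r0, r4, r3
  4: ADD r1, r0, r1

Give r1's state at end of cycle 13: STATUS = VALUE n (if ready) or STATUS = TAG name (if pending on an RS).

  c1: issue MUL r4<-Mul1  regs: r0:2,r1:6,r2:8,r3:4,r4:Mul1,r5:8
  c2: issue SUB r0<-Add1  regs: r0:Add1,r1:6,r2:8,r3:4,r4:Mul1,r5:8
  c3: issue SUB r4<-Add2  regs: r0:Add1,r1:6,r2:8,r3:4,r4:Add2,r5:8
  c4: issue ADD r0<-Add3  regs: r0:Add3,r1:6,r2:8,r3:4,r4:Add2,r5:8
  c5: CDB Mul1=64; stall  regs: r0:Add3,r1:6,r2:8,r3:4,r4:Add2,r5:8
  c6: stall  regs: r0:Add3,r1:6,r2:8,r3:4,r4:Add2,r5:8
  c7: stall  regs: r0:Add3,r1:6,r2:8,r3:4,r4:Add2,r5:8
  c8: CDB Add1=56; issue ADD r1<-Add1  regs: r0:Add3,r1:Add1,r2:8,r3:4,r4:Add2,r5:8
  c9: -  regs: r0:Add3,r1:Add1,r2:8,r3:4,r4:Add2,r5:8
  c10: -  regs: r0:Add3,r1:Add1,r2:8,r3:4,r4:Add2,r5:8
  c11: CDB Add2=48  regs: r0:Add3,r1:Add1,r2:8,r3:4,r4:48,r5:8
  c12: -  regs: r0:Add3,r1:Add1,r2:8,r3:4,r4:48,r5:8
  c13: -  regs: r0:Add3,r1:Add1,r2:8,r3:4,r4:48,r5:8

STATUS = TAG Add1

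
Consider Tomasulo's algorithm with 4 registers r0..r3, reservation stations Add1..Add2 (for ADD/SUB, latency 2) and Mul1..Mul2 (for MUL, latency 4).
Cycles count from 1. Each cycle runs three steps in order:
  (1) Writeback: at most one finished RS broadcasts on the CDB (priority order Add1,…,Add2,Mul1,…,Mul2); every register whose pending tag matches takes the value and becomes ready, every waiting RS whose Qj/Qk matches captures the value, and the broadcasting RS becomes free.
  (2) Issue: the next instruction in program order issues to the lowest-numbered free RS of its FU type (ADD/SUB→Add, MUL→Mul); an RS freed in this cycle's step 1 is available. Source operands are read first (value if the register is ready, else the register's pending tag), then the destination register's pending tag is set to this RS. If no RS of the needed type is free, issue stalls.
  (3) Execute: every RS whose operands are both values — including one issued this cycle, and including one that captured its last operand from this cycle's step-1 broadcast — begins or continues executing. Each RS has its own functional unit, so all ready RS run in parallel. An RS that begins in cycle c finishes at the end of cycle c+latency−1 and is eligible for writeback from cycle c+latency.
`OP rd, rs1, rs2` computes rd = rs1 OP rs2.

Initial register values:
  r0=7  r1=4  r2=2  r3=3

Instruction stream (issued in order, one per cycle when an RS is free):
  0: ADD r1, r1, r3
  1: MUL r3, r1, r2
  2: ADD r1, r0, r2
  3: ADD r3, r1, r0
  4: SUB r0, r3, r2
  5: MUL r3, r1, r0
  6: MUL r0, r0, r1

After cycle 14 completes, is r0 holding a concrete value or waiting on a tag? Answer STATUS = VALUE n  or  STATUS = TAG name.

c1: issue ADD r1<-Add1 | r0:7,r1:Add1,r2:2,r3:3
c2: issue MUL r3<-Mul1 | r0:7,r1:Add1,r2:2,r3:Mul1
c3: CDB Add1=7; issue ADD r1<-Add1 | r0:7,r1:Add1,r2:2,r3:Mul1
c4: issue ADD r3<-Add2 | r0:7,r1:Add1,r2:2,r3:Add2
c5: CDB Add1=9; issue SUB r0<-Add1 | r0:Add1,r1:9,r2:2,r3:Add2
c6: issue MUL r3<-Mul2 | r0:Add1,r1:9,r2:2,r3:Mul2
c7: CDB Add2=16; stall | r0:Add1,r1:9,r2:2,r3:Mul2
c8: CDB Mul1=14; issue MUL r0<-Mul1 | r0:Mul1,r1:9,r2:2,r3:Mul2
c9: CDB Add1=14 | r0:Mul1,r1:9,r2:2,r3:Mul2
c10: - | r0:Mul1,r1:9,r2:2,r3:Mul2
c11: - | r0:Mul1,r1:9,r2:2,r3:Mul2
c12: - | r0:Mul1,r1:9,r2:2,r3:Mul2
c13: CDB Mul1=126 | r0:126,r1:9,r2:2,r3:Mul2
c14: CDB Mul2=126 | r0:126,r1:9,r2:2,r3:126

STATUS = VALUE 126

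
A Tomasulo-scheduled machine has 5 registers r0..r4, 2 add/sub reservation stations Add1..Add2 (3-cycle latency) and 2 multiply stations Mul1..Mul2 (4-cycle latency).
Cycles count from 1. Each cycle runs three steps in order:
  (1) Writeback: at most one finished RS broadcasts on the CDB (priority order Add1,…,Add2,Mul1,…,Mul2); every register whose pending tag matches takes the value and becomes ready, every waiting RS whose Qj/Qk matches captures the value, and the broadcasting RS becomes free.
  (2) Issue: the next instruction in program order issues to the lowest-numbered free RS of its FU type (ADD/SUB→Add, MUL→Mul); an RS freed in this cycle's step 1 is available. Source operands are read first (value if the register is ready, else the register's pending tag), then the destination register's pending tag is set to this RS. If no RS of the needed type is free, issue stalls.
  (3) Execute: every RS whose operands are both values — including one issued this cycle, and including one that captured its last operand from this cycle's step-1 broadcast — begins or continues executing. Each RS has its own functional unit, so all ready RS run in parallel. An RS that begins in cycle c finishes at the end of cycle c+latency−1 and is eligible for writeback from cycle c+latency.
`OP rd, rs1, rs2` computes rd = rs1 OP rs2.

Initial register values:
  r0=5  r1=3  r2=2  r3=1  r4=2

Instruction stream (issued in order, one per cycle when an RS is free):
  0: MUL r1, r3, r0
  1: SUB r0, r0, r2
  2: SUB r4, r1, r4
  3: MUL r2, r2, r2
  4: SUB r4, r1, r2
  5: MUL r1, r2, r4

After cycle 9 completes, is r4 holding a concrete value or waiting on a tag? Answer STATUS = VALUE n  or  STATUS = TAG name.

  c1: issue MUL r1<-Mul1  regs: r0:5,r1:Mul1,r2:2,r3:1,r4:2
  c2: issue SUB r0<-Add1  regs: r0:Add1,r1:Mul1,r2:2,r3:1,r4:2
  c3: issue SUB r4<-Add2  regs: r0:Add1,r1:Mul1,r2:2,r3:1,r4:Add2
  c4: issue MUL r2<-Mul2  regs: r0:Add1,r1:Mul1,r2:Mul2,r3:1,r4:Add2
  c5: CDB Add1=3; issue SUB r4<-Add1  regs: r0:3,r1:Mul1,r2:Mul2,r3:1,r4:Add1
  c6: CDB Mul1=5; issue MUL r1<-Mul1  regs: r0:3,r1:Mul1,r2:Mul2,r3:1,r4:Add1
  c7: -  regs: r0:3,r1:Mul1,r2:Mul2,r3:1,r4:Add1
  c8: CDB Mul2=4  regs: r0:3,r1:Mul1,r2:4,r3:1,r4:Add1
  c9: CDB Add2=3  regs: r0:3,r1:Mul1,r2:4,r3:1,r4:Add1

STATUS = TAG Add1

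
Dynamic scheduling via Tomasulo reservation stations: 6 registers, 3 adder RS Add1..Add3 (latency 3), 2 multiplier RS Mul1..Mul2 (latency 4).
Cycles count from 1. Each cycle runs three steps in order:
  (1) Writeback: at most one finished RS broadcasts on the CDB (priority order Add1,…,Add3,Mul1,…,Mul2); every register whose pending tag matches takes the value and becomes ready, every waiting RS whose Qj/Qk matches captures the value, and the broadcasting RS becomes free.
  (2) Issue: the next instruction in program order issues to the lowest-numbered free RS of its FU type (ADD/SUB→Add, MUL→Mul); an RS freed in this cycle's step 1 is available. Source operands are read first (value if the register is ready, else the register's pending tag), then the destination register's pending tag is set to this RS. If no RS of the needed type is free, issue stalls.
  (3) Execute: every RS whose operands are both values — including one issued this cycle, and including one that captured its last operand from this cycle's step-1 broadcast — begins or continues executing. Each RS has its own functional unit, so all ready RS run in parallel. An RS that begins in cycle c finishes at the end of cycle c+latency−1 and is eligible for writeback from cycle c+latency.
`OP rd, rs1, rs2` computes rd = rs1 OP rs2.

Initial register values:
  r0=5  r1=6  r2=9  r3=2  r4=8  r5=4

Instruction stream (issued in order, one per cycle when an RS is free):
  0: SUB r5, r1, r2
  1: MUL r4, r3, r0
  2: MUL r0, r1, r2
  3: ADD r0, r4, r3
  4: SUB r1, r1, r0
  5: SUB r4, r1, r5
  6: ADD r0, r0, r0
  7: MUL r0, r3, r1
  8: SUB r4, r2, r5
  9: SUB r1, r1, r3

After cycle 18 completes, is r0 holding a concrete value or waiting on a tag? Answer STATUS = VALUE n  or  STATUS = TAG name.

c1: issue SUB r5<-Add1 | r0:5,r1:6,r2:9,r3:2,r4:8,r5:Add1
c2: issue MUL r4<-Mul1 | r0:5,r1:6,r2:9,r3:2,r4:Mul1,r5:Add1
c3: issue MUL r0<-Mul2 | r0:Mul2,r1:6,r2:9,r3:2,r4:Mul1,r5:Add1
c4: CDB Add1=-3; issue ADD r0<-Add1 | r0:Add1,r1:6,r2:9,r3:2,r4:Mul1,r5:-3
c5: issue SUB r1<-Add2 | r0:Add1,r1:Add2,r2:9,r3:2,r4:Mul1,r5:-3
c6: CDB Mul1=10; issue SUB r4<-Add3 | r0:Add1,r1:Add2,r2:9,r3:2,r4:Add3,r5:-3
c7: CDB Mul2=54; stall | r0:Add1,r1:Add2,r2:9,r3:2,r4:Add3,r5:-3
c8: stall | r0:Add1,r1:Add2,r2:9,r3:2,r4:Add3,r5:-3
c9: CDB Add1=12; issue ADD r0<-Add1 | r0:Add1,r1:Add2,r2:9,r3:2,r4:Add3,r5:-3
c10: issue MUL r0<-Mul1 | r0:Mul1,r1:Add2,r2:9,r3:2,r4:Add3,r5:-3
c11: stall | r0:Mul1,r1:Add2,r2:9,r3:2,r4:Add3,r5:-3
c12: CDB Add1=24; issue SUB r4<-Add1 | r0:Mul1,r1:Add2,r2:9,r3:2,r4:Add1,r5:-3
c13: CDB Add2=-6; issue SUB r1<-Add2 | r0:Mul1,r1:Add2,r2:9,r3:2,r4:Add1,r5:-3
c14: - | r0:Mul1,r1:Add2,r2:9,r3:2,r4:Add1,r5:-3
c15: CDB Add1=12 | r0:Mul1,r1:Add2,r2:9,r3:2,r4:12,r5:-3
c16: CDB Add2=-8 | r0:Mul1,r1:-8,r2:9,r3:2,r4:12,r5:-3
c17: CDB Add3=-3 | r0:Mul1,r1:-8,r2:9,r3:2,r4:12,r5:-3
c18: CDB Mul1=-12 | r0:-12,r1:-8,r2:9,r3:2,r4:12,r5:-3

STATUS = VALUE -12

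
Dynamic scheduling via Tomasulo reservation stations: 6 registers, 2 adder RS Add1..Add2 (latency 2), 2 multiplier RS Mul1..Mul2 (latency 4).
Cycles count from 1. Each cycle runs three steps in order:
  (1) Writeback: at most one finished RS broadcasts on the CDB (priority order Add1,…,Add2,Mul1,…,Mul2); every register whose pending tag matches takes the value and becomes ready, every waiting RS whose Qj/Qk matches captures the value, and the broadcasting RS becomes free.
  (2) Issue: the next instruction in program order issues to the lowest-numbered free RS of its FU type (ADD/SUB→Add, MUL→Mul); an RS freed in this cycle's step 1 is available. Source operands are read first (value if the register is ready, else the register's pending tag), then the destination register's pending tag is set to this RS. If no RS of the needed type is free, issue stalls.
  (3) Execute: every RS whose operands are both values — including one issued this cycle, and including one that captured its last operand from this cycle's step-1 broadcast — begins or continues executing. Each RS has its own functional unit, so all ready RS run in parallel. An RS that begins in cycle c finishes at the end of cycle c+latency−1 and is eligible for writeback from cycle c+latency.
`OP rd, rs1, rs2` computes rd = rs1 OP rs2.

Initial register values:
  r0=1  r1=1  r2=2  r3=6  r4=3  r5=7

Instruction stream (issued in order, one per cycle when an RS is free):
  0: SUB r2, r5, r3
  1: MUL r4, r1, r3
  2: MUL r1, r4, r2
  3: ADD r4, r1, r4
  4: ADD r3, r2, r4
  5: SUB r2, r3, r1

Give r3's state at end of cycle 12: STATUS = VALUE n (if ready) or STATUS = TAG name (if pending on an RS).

  c1: issue SUB r2<-Add1  regs: r0:1,r1:1,r2:Add1,r3:6,r4:3,r5:7
  c2: issue MUL r4<-Mul1  regs: r0:1,r1:1,r2:Add1,r3:6,r4:Mul1,r5:7
  c3: CDB Add1=1; issue MUL r1<-Mul2  regs: r0:1,r1:Mul2,r2:1,r3:6,r4:Mul1,r5:7
  c4: issue ADD r4<-Add1  regs: r0:1,r1:Mul2,r2:1,r3:6,r4:Add1,r5:7
  c5: issue ADD r3<-Add2  regs: r0:1,r1:Mul2,r2:1,r3:Add2,r4:Add1,r5:7
  c6: CDB Mul1=6; stall  regs: r0:1,r1:Mul2,r2:1,r3:Add2,r4:Add1,r5:7
  c7: stall  regs: r0:1,r1:Mul2,r2:1,r3:Add2,r4:Add1,r5:7
  c8: stall  regs: r0:1,r1:Mul2,r2:1,r3:Add2,r4:Add1,r5:7
  c9: stall  regs: r0:1,r1:Mul2,r2:1,r3:Add2,r4:Add1,r5:7
  c10: CDB Mul2=6; stall  regs: r0:1,r1:6,r2:1,r3:Add2,r4:Add1,r5:7
  c11: stall  regs: r0:1,r1:6,r2:1,r3:Add2,r4:Add1,r5:7
  c12: CDB Add1=12; issue SUB r2<-Add1  regs: r0:1,r1:6,r2:Add1,r3:Add2,r4:12,r5:7

STATUS = TAG Add2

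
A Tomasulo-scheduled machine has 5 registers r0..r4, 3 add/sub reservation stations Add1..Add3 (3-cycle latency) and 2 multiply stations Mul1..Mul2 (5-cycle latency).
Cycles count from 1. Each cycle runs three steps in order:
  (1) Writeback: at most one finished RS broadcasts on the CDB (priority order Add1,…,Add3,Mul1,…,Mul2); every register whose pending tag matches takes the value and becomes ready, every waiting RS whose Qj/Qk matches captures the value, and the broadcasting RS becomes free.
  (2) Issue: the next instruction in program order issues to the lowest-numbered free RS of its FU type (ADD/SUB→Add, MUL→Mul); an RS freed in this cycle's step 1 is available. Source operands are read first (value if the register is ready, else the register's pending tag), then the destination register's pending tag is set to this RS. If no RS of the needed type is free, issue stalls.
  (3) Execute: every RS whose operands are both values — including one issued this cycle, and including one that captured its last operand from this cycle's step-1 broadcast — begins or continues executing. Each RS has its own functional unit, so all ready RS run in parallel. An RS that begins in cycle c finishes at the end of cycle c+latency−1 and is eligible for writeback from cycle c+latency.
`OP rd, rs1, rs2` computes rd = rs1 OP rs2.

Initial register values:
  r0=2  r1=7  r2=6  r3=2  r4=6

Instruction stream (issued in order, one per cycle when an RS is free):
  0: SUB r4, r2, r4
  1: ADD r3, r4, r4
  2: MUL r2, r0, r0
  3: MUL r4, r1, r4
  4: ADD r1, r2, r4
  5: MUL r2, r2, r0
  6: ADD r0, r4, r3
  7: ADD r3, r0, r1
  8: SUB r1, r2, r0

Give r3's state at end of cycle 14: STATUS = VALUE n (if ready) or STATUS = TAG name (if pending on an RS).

STATUS = TAG Add3

  c1: issue SUB r4<-Add1  regs: r0:2,r1:7,r2:6,r3:2,r4:Add1
  c2: issue ADD r3<-Add2  regs: r0:2,r1:7,r2:6,r3:Add2,r4:Add1
  c3: issue MUL r2<-Mul1  regs: r0:2,r1:7,r2:Mul1,r3:Add2,r4:Add1
  c4: CDB Add1=0; issue MUL r4<-Mul2  regs: r0:2,r1:7,r2:Mul1,r3:Add2,r4:Mul2
  c5: issue ADD r1<-Add1  regs: r0:2,r1:Add1,r2:Mul1,r3:Add2,r4:Mul2
  c6: stall  regs: r0:2,r1:Add1,r2:Mul1,r3:Add2,r4:Mul2
  c7: CDB Add2=0; stall  regs: r0:2,r1:Add1,r2:Mul1,r3:0,r4:Mul2
  c8: CDB Mul1=4; issue MUL r2<-Mul1  regs: r0:2,r1:Add1,r2:Mul1,r3:0,r4:Mul2
  c9: CDB Mul2=0; issue ADD r0<-Add2  regs: r0:Add2,r1:Add1,r2:Mul1,r3:0,r4:0
  c10: issue ADD r3<-Add3  regs: r0:Add2,r1:Add1,r2:Mul1,r3:Add3,r4:0
  c11: stall  regs: r0:Add2,r1:Add1,r2:Mul1,r3:Add3,r4:0
  c12: CDB Add1=4; issue SUB r1<-Add1  regs: r0:Add2,r1:Add1,r2:Mul1,r3:Add3,r4:0
  c13: CDB Add2=0  regs: r0:0,r1:Add1,r2:Mul1,r3:Add3,r4:0
  c14: CDB Mul1=8  regs: r0:0,r1:Add1,r2:8,r3:Add3,r4:0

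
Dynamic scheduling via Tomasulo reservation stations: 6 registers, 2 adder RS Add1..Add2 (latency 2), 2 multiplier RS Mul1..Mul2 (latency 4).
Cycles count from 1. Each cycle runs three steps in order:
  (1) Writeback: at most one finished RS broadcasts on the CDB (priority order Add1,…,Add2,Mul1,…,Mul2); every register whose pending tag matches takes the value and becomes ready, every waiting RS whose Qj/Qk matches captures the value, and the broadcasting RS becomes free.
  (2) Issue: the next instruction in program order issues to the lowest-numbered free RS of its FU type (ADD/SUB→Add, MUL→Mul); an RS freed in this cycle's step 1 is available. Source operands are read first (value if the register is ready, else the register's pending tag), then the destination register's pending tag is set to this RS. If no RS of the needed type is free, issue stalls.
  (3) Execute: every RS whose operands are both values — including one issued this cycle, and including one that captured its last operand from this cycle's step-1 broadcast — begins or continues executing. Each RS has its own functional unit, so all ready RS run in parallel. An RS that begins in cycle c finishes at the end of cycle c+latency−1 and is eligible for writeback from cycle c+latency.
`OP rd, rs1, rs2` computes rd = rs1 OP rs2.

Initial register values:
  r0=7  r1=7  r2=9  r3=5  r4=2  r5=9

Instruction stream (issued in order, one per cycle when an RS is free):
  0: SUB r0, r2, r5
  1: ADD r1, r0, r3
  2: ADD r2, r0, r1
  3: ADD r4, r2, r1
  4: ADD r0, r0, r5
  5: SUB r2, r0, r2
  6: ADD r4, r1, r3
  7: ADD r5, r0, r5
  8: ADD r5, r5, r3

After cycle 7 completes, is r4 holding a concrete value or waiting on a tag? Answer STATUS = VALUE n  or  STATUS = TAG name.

  c1: issue SUB r0<-Add1  regs: r0:Add1,r1:7,r2:9,r3:5,r4:2,r5:9
  c2: issue ADD r1<-Add2  regs: r0:Add1,r1:Add2,r2:9,r3:5,r4:2,r5:9
  c3: CDB Add1=0; issue ADD r2<-Add1  regs: r0:0,r1:Add2,r2:Add1,r3:5,r4:2,r5:9
  c4: stall  regs: r0:0,r1:Add2,r2:Add1,r3:5,r4:2,r5:9
  c5: CDB Add2=5; issue ADD r4<-Add2  regs: r0:0,r1:5,r2:Add1,r3:5,r4:Add2,r5:9
  c6: stall  regs: r0:0,r1:5,r2:Add1,r3:5,r4:Add2,r5:9
  c7: CDB Add1=5; issue ADD r0<-Add1  regs: r0:Add1,r1:5,r2:5,r3:5,r4:Add2,r5:9

STATUS = TAG Add2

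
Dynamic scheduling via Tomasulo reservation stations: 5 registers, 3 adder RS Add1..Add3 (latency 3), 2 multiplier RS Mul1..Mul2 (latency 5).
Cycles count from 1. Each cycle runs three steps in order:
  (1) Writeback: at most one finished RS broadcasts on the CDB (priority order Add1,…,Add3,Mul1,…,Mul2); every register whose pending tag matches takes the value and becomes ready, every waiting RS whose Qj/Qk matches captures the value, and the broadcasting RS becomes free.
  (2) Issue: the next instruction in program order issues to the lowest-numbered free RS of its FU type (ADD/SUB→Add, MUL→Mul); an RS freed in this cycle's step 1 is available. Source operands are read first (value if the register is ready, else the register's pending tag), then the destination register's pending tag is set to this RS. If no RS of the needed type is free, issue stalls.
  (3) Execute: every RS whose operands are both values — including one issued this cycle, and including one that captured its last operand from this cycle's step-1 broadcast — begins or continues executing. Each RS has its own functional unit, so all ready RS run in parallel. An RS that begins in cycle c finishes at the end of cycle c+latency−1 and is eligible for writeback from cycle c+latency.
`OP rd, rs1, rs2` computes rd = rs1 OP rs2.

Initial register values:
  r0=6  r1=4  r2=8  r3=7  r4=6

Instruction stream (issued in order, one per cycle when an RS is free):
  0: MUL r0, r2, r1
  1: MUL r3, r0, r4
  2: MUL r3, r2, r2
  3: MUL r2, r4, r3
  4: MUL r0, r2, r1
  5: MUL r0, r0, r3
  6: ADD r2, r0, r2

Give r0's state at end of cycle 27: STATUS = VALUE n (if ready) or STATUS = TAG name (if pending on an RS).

STATUS = VALUE 98304

cycle 1: issue MUL r0<-Mul1 // r0:Mul1,r1:4,r2:8,r3:7,r4:6
cycle 2: issue MUL r3<-Mul2 // r0:Mul1,r1:4,r2:8,r3:Mul2,r4:6
cycle 3: stall // r0:Mul1,r1:4,r2:8,r3:Mul2,r4:6
cycle 4: stall // r0:Mul1,r1:4,r2:8,r3:Mul2,r4:6
cycle 5: stall // r0:Mul1,r1:4,r2:8,r3:Mul2,r4:6
cycle 6: CDB Mul1=32; issue MUL r3<-Mul1 // r0:32,r1:4,r2:8,r3:Mul1,r4:6
cycle 7: stall // r0:32,r1:4,r2:8,r3:Mul1,r4:6
cycle 8: stall // r0:32,r1:4,r2:8,r3:Mul1,r4:6
cycle 9: stall // r0:32,r1:4,r2:8,r3:Mul1,r4:6
cycle 10: stall // r0:32,r1:4,r2:8,r3:Mul1,r4:6
cycle 11: CDB Mul1=64; issue MUL r2<-Mul1 // r0:32,r1:4,r2:Mul1,r3:64,r4:6
cycle 12: CDB Mul2=192; issue MUL r0<-Mul2 // r0:Mul2,r1:4,r2:Mul1,r3:64,r4:6
cycle 13: stall // r0:Mul2,r1:4,r2:Mul1,r3:64,r4:6
cycle 14: stall // r0:Mul2,r1:4,r2:Mul1,r3:64,r4:6
cycle 15: stall // r0:Mul2,r1:4,r2:Mul1,r3:64,r4:6
cycle 16: CDB Mul1=384; issue MUL r0<-Mul1 // r0:Mul1,r1:4,r2:384,r3:64,r4:6
cycle 17: issue ADD r2<-Add1 // r0:Mul1,r1:4,r2:Add1,r3:64,r4:6
cycle 18: - // r0:Mul1,r1:4,r2:Add1,r3:64,r4:6
cycle 19: - // r0:Mul1,r1:4,r2:Add1,r3:64,r4:6
cycle 20: - // r0:Mul1,r1:4,r2:Add1,r3:64,r4:6
cycle 21: CDB Mul2=1536 // r0:Mul1,r1:4,r2:Add1,r3:64,r4:6
cycle 22: - // r0:Mul1,r1:4,r2:Add1,r3:64,r4:6
cycle 23: - // r0:Mul1,r1:4,r2:Add1,r3:64,r4:6
cycle 24: - // r0:Mul1,r1:4,r2:Add1,r3:64,r4:6
cycle 25: - // r0:Mul1,r1:4,r2:Add1,r3:64,r4:6
cycle 26: CDB Mul1=98304 // r0:98304,r1:4,r2:Add1,r3:64,r4:6
cycle 27: - // r0:98304,r1:4,r2:Add1,r3:64,r4:6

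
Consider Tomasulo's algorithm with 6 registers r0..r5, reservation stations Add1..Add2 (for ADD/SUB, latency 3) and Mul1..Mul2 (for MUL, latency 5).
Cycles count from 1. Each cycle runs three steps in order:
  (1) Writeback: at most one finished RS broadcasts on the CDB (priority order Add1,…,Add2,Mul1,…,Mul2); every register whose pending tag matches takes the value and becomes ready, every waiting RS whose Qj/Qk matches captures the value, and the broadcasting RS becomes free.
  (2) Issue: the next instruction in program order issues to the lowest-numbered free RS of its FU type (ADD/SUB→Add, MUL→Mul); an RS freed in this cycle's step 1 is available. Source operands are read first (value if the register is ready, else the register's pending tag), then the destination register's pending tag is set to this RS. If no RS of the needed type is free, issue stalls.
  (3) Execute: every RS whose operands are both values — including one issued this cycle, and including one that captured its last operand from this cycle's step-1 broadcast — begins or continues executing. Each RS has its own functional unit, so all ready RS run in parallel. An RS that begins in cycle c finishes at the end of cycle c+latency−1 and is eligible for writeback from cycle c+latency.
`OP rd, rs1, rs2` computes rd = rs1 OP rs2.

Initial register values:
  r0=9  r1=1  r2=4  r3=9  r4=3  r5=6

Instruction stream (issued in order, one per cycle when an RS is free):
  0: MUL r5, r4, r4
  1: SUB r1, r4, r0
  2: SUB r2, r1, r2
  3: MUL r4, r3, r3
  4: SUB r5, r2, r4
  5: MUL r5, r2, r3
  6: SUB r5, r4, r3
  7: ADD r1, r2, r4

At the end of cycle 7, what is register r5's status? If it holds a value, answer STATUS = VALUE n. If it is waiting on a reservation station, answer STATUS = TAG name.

STATUS = TAG Mul1

c1: issue MUL r5<-Mul1 | r0:9,r1:1,r2:4,r3:9,r4:3,r5:Mul1
c2: issue SUB r1<-Add1 | r0:9,r1:Add1,r2:4,r3:9,r4:3,r5:Mul1
c3: issue SUB r2<-Add2 | r0:9,r1:Add1,r2:Add2,r3:9,r4:3,r5:Mul1
c4: issue MUL r4<-Mul2 | r0:9,r1:Add1,r2:Add2,r3:9,r4:Mul2,r5:Mul1
c5: CDB Add1=-6; issue SUB r5<-Add1 | r0:9,r1:-6,r2:Add2,r3:9,r4:Mul2,r5:Add1
c6: CDB Mul1=9; issue MUL r5<-Mul1 | r0:9,r1:-6,r2:Add2,r3:9,r4:Mul2,r5:Mul1
c7: stall | r0:9,r1:-6,r2:Add2,r3:9,r4:Mul2,r5:Mul1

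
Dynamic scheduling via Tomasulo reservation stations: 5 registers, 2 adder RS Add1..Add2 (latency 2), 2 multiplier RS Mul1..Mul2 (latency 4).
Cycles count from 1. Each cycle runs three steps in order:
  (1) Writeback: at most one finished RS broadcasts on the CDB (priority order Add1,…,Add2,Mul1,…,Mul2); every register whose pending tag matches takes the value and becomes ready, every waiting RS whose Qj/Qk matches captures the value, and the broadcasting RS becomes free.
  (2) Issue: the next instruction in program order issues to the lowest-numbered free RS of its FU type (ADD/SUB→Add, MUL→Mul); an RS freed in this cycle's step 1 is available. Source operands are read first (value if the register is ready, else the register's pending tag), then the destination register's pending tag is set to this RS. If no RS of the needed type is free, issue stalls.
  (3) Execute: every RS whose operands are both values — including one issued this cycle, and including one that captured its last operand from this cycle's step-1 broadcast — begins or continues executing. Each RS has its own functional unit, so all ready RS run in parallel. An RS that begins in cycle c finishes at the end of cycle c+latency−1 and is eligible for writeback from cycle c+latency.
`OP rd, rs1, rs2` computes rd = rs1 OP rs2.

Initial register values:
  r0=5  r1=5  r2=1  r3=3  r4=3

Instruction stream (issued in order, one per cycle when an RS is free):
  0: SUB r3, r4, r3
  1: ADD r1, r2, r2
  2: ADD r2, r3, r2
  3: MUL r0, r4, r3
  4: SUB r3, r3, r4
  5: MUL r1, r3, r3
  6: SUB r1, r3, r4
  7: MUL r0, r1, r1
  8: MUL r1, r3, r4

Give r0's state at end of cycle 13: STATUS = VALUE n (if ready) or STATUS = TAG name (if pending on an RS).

STATUS = VALUE 36

c1: issue SUB r3<-Add1 | r0:5,r1:5,r2:1,r3:Add1,r4:3
c2: issue ADD r1<-Add2 | r0:5,r1:Add2,r2:1,r3:Add1,r4:3
c3: CDB Add1=0; issue ADD r2<-Add1 | r0:5,r1:Add2,r2:Add1,r3:0,r4:3
c4: CDB Add2=2; issue MUL r0<-Mul1 | r0:Mul1,r1:2,r2:Add1,r3:0,r4:3
c5: CDB Add1=1; issue SUB r3<-Add1 | r0:Mul1,r1:2,r2:1,r3:Add1,r4:3
c6: issue MUL r1<-Mul2 | r0:Mul1,r1:Mul2,r2:1,r3:Add1,r4:3
c7: CDB Add1=-3; issue SUB r1<-Add1 | r0:Mul1,r1:Add1,r2:1,r3:-3,r4:3
c8: CDB Mul1=0; issue MUL r0<-Mul1 | r0:Mul1,r1:Add1,r2:1,r3:-3,r4:3
c9: CDB Add1=-6; stall | r0:Mul1,r1:-6,r2:1,r3:-3,r4:3
c10: stall | r0:Mul1,r1:-6,r2:1,r3:-3,r4:3
c11: CDB Mul2=9; issue MUL r1<-Mul2 | r0:Mul1,r1:Mul2,r2:1,r3:-3,r4:3
c12: - | r0:Mul1,r1:Mul2,r2:1,r3:-3,r4:3
c13: CDB Mul1=36 | r0:36,r1:Mul2,r2:1,r3:-3,r4:3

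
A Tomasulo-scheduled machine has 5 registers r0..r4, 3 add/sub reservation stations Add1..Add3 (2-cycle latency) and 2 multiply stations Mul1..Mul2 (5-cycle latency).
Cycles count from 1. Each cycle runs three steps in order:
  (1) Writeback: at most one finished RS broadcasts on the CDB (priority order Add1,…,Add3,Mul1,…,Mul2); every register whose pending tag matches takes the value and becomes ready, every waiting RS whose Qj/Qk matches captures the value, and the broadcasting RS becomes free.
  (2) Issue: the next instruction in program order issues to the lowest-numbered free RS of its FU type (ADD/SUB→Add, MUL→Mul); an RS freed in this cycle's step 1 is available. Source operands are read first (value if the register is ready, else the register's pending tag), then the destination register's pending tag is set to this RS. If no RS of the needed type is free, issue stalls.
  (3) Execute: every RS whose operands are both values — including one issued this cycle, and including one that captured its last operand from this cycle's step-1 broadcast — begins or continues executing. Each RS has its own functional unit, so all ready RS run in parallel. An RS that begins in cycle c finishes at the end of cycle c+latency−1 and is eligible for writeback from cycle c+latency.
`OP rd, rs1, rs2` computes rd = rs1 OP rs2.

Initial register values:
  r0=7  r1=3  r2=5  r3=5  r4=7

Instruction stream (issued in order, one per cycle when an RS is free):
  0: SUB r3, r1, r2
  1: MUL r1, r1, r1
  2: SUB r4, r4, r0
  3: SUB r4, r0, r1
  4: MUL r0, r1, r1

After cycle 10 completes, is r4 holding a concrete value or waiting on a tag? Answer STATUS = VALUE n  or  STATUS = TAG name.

STATUS = VALUE -2

cycle 1: issue SUB r3<-Add1 // r0:7,r1:3,r2:5,r3:Add1,r4:7
cycle 2: issue MUL r1<-Mul1 // r0:7,r1:Mul1,r2:5,r3:Add1,r4:7
cycle 3: CDB Add1=-2; issue SUB r4<-Add1 // r0:7,r1:Mul1,r2:5,r3:-2,r4:Add1
cycle 4: issue SUB r4<-Add2 // r0:7,r1:Mul1,r2:5,r3:-2,r4:Add2
cycle 5: CDB Add1=0; issue MUL r0<-Mul2 // r0:Mul2,r1:Mul1,r2:5,r3:-2,r4:Add2
cycle 6: - // r0:Mul2,r1:Mul1,r2:5,r3:-2,r4:Add2
cycle 7: CDB Mul1=9 // r0:Mul2,r1:9,r2:5,r3:-2,r4:Add2
cycle 8: - // r0:Mul2,r1:9,r2:5,r3:-2,r4:Add2
cycle 9: CDB Add2=-2 // r0:Mul2,r1:9,r2:5,r3:-2,r4:-2
cycle 10: - // r0:Mul2,r1:9,r2:5,r3:-2,r4:-2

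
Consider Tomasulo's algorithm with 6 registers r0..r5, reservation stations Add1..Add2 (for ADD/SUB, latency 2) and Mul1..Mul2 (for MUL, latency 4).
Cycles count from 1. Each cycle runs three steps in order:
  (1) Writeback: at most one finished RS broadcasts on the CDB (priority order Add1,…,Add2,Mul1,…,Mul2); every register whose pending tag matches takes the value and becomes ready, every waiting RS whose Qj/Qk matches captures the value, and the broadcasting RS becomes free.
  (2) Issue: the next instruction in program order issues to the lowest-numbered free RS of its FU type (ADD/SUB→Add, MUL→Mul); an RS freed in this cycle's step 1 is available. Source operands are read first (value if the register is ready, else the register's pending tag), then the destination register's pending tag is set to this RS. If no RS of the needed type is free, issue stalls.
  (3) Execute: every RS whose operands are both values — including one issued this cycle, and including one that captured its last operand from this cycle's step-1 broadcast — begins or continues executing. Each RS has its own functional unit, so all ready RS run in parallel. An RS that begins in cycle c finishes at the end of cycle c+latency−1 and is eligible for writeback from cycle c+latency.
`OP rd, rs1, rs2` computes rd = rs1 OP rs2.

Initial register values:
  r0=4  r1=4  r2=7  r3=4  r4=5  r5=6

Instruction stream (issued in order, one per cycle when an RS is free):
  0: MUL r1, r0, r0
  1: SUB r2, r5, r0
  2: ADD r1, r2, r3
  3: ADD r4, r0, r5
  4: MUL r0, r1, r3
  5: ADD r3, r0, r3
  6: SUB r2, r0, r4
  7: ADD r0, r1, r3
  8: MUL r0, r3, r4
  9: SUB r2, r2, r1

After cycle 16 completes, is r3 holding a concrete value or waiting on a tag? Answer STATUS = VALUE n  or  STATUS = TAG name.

STATUS = VALUE 28

c1: issue MUL r1<-Mul1 | r0:4,r1:Mul1,r2:7,r3:4,r4:5,r5:6
c2: issue SUB r2<-Add1 | r0:4,r1:Mul1,r2:Add1,r3:4,r4:5,r5:6
c3: issue ADD r1<-Add2 | r0:4,r1:Add2,r2:Add1,r3:4,r4:5,r5:6
c4: CDB Add1=2; issue ADD r4<-Add1 | r0:4,r1:Add2,r2:2,r3:4,r4:Add1,r5:6
c5: CDB Mul1=16; issue MUL r0<-Mul1 | r0:Mul1,r1:Add2,r2:2,r3:4,r4:Add1,r5:6
c6: CDB Add1=10; issue ADD r3<-Add1 | r0:Mul1,r1:Add2,r2:2,r3:Add1,r4:10,r5:6
c7: CDB Add2=6; issue SUB r2<-Add2 | r0:Mul1,r1:6,r2:Add2,r3:Add1,r4:10,r5:6
c8: stall | r0:Mul1,r1:6,r2:Add2,r3:Add1,r4:10,r5:6
c9: stall | r0:Mul1,r1:6,r2:Add2,r3:Add1,r4:10,r5:6
c10: stall | r0:Mul1,r1:6,r2:Add2,r3:Add1,r4:10,r5:6
c11: CDB Mul1=24; stall | r0:24,r1:6,r2:Add2,r3:Add1,r4:10,r5:6
c12: stall | r0:24,r1:6,r2:Add2,r3:Add1,r4:10,r5:6
c13: CDB Add1=28; issue ADD r0<-Add1 | r0:Add1,r1:6,r2:Add2,r3:28,r4:10,r5:6
c14: CDB Add2=14; issue MUL r0<-Mul1 | r0:Mul1,r1:6,r2:14,r3:28,r4:10,r5:6
c15: CDB Add1=34; issue SUB r2<-Add1 | r0:Mul1,r1:6,r2:Add1,r3:28,r4:10,r5:6
c16: - | r0:Mul1,r1:6,r2:Add1,r3:28,r4:10,r5:6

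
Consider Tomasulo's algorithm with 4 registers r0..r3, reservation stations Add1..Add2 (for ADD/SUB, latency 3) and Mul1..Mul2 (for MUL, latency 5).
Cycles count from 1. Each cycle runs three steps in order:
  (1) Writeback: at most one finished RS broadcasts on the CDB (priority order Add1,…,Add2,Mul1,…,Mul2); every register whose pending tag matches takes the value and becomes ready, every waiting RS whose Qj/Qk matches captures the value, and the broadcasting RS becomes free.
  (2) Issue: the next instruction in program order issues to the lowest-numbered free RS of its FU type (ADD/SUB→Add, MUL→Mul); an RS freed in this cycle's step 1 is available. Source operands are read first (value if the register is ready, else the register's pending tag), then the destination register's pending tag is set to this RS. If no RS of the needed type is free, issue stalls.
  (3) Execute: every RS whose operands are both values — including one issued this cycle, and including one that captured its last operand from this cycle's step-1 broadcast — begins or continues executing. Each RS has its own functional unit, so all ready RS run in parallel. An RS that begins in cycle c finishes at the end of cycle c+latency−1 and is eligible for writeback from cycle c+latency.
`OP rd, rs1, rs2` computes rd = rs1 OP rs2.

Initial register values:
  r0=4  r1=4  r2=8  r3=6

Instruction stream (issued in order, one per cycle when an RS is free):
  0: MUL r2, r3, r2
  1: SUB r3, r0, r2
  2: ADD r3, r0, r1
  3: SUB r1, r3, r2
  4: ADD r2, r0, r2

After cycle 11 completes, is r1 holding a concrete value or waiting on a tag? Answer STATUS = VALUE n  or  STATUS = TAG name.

STATUS = VALUE -40

  c1: issue MUL r2<-Mul1  regs: r0:4,r1:4,r2:Mul1,r3:6
  c2: issue SUB r3<-Add1  regs: r0:4,r1:4,r2:Mul1,r3:Add1
  c3: issue ADD r3<-Add2  regs: r0:4,r1:4,r2:Mul1,r3:Add2
  c4: stall  regs: r0:4,r1:4,r2:Mul1,r3:Add2
  c5: stall  regs: r0:4,r1:4,r2:Mul1,r3:Add2
  c6: CDB Add2=8; issue SUB r1<-Add2  regs: r0:4,r1:Add2,r2:Mul1,r3:8
  c7: CDB Mul1=48; stall  regs: r0:4,r1:Add2,r2:48,r3:8
  c8: stall  regs: r0:4,r1:Add2,r2:48,r3:8
  c9: stall  regs: r0:4,r1:Add2,r2:48,r3:8
  c10: CDB Add1=-44; issue ADD r2<-Add1  regs: r0:4,r1:Add2,r2:Add1,r3:8
  c11: CDB Add2=-40  regs: r0:4,r1:-40,r2:Add1,r3:8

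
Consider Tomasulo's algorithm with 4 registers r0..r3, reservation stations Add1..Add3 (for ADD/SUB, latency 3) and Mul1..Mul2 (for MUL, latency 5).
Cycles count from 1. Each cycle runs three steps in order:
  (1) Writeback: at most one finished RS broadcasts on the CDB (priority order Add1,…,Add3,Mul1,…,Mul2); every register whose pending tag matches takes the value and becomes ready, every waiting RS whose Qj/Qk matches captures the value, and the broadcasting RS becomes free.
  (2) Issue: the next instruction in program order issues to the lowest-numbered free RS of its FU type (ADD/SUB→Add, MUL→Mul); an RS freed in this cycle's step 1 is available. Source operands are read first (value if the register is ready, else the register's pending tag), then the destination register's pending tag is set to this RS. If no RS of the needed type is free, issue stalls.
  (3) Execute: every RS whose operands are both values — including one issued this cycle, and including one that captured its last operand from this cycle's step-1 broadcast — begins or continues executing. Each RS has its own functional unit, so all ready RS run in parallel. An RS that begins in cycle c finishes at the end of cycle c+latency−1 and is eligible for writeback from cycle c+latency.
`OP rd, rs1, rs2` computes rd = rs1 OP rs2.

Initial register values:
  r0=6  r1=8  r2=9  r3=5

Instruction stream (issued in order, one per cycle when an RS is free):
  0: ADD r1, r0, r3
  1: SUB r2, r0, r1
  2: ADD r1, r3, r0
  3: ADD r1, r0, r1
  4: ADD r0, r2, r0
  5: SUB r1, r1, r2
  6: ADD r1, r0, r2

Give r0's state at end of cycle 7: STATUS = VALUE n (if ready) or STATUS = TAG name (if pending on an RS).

c1: issue ADD r1<-Add1 | r0:6,r1:Add1,r2:9,r3:5
c2: issue SUB r2<-Add2 | r0:6,r1:Add1,r2:Add2,r3:5
c3: issue ADD r1<-Add3 | r0:6,r1:Add3,r2:Add2,r3:5
c4: CDB Add1=11; issue ADD r1<-Add1 | r0:6,r1:Add1,r2:Add2,r3:5
c5: stall | r0:6,r1:Add1,r2:Add2,r3:5
c6: CDB Add3=11; issue ADD r0<-Add3 | r0:Add3,r1:Add1,r2:Add2,r3:5
c7: CDB Add2=-5; issue SUB r1<-Add2 | r0:Add3,r1:Add2,r2:-5,r3:5

STATUS = TAG Add3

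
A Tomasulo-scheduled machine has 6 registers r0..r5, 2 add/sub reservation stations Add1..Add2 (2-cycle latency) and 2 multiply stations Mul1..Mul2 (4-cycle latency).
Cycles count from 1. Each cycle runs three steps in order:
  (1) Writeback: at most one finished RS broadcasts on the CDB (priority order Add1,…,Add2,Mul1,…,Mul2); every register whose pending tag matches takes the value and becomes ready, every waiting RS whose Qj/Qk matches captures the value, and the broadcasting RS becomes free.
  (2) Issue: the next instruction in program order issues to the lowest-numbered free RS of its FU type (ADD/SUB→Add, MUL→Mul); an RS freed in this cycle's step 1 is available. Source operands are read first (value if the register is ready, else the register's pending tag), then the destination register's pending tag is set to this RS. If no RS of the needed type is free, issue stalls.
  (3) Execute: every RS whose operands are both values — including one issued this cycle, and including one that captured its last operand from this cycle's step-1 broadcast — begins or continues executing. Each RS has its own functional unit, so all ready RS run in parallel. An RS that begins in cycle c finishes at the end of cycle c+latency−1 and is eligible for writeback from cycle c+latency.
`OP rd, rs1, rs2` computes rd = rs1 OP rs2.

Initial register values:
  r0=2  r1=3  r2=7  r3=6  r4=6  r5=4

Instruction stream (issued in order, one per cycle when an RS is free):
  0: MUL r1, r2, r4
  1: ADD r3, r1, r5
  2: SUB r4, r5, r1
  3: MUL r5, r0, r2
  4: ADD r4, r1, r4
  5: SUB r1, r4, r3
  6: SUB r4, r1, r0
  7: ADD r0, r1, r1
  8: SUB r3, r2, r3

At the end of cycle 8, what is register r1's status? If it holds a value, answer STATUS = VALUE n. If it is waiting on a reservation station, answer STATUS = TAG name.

cycle 1: issue MUL r1<-Mul1 // r0:2,r1:Mul1,r2:7,r3:6,r4:6,r5:4
cycle 2: issue ADD r3<-Add1 // r0:2,r1:Mul1,r2:7,r3:Add1,r4:6,r5:4
cycle 3: issue SUB r4<-Add2 // r0:2,r1:Mul1,r2:7,r3:Add1,r4:Add2,r5:4
cycle 4: issue MUL r5<-Mul2 // r0:2,r1:Mul1,r2:7,r3:Add1,r4:Add2,r5:Mul2
cycle 5: CDB Mul1=42; stall // r0:2,r1:42,r2:7,r3:Add1,r4:Add2,r5:Mul2
cycle 6: stall // r0:2,r1:42,r2:7,r3:Add1,r4:Add2,r5:Mul2
cycle 7: CDB Add1=46; issue ADD r4<-Add1 // r0:2,r1:42,r2:7,r3:46,r4:Add1,r5:Mul2
cycle 8: CDB Add2=-38; issue SUB r1<-Add2 // r0:2,r1:Add2,r2:7,r3:46,r4:Add1,r5:Mul2

STATUS = TAG Add2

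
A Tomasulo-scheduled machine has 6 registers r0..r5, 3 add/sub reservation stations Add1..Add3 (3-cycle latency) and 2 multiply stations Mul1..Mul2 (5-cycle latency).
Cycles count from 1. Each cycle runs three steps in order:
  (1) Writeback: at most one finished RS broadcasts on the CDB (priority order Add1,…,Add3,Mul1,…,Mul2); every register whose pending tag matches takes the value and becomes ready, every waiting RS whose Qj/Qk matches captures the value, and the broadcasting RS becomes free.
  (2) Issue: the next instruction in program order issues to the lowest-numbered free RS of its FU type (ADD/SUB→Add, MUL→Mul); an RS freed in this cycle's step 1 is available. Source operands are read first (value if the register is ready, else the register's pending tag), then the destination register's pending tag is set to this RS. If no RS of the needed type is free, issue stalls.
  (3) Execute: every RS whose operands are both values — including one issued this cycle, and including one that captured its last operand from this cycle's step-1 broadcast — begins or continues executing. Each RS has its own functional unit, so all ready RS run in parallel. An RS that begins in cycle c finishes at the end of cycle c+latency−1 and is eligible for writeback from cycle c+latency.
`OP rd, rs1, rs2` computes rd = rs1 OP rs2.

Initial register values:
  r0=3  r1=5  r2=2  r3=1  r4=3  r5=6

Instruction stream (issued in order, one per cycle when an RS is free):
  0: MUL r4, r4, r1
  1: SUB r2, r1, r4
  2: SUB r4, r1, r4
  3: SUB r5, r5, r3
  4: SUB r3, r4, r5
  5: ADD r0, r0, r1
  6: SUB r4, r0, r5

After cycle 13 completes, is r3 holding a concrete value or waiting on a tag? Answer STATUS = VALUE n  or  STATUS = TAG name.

c1: issue MUL r4<-Mul1 | r0:3,r1:5,r2:2,r3:1,r4:Mul1,r5:6
c2: issue SUB r2<-Add1 | r0:3,r1:5,r2:Add1,r3:1,r4:Mul1,r5:6
c3: issue SUB r4<-Add2 | r0:3,r1:5,r2:Add1,r3:1,r4:Add2,r5:6
c4: issue SUB r5<-Add3 | r0:3,r1:5,r2:Add1,r3:1,r4:Add2,r5:Add3
c5: stall | r0:3,r1:5,r2:Add1,r3:1,r4:Add2,r5:Add3
c6: CDB Mul1=15; stall | r0:3,r1:5,r2:Add1,r3:1,r4:Add2,r5:Add3
c7: CDB Add3=5; issue SUB r3<-Add3 | r0:3,r1:5,r2:Add1,r3:Add3,r4:Add2,r5:5
c8: stall | r0:3,r1:5,r2:Add1,r3:Add3,r4:Add2,r5:5
c9: CDB Add1=-10; issue ADD r0<-Add1 | r0:Add1,r1:5,r2:-10,r3:Add3,r4:Add2,r5:5
c10: CDB Add2=-10; issue SUB r4<-Add2 | r0:Add1,r1:5,r2:-10,r3:Add3,r4:Add2,r5:5
c11: - | r0:Add1,r1:5,r2:-10,r3:Add3,r4:Add2,r5:5
c12: CDB Add1=8 | r0:8,r1:5,r2:-10,r3:Add3,r4:Add2,r5:5
c13: CDB Add3=-15 | r0:8,r1:5,r2:-10,r3:-15,r4:Add2,r5:5

STATUS = VALUE -15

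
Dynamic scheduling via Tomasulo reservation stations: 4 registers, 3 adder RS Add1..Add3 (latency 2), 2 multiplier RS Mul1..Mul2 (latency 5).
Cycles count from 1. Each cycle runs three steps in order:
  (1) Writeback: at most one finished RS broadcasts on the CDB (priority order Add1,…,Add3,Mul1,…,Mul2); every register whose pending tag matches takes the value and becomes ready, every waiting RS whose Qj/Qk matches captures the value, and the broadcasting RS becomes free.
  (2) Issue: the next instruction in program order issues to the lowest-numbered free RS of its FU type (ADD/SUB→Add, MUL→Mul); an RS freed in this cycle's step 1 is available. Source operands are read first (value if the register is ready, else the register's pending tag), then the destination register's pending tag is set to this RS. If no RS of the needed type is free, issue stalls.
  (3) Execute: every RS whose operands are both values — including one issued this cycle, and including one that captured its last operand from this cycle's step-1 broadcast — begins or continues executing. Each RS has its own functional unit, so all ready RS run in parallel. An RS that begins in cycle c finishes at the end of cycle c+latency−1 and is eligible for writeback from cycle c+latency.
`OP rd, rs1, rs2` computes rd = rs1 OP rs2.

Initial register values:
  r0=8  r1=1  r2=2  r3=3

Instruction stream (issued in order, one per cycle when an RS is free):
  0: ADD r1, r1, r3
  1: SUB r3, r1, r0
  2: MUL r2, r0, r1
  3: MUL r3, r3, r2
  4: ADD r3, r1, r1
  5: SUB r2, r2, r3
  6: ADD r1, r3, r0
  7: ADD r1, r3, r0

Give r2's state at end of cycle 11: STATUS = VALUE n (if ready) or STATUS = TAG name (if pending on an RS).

c1: issue ADD r1<-Add1 | r0:8,r1:Add1,r2:2,r3:3
c2: issue SUB r3<-Add2 | r0:8,r1:Add1,r2:2,r3:Add2
c3: CDB Add1=4; issue MUL r2<-Mul1 | r0:8,r1:4,r2:Mul1,r3:Add2
c4: issue MUL r3<-Mul2 | r0:8,r1:4,r2:Mul1,r3:Mul2
c5: CDB Add2=-4; issue ADD r3<-Add1 | r0:8,r1:4,r2:Mul1,r3:Add1
c6: issue SUB r2<-Add2 | r0:8,r1:4,r2:Add2,r3:Add1
c7: CDB Add1=8; issue ADD r1<-Add1 | r0:8,r1:Add1,r2:Add2,r3:8
c8: CDB Mul1=32; issue ADD r1<-Add3 | r0:8,r1:Add3,r2:Add2,r3:8
c9: CDB Add1=16 | r0:8,r1:Add3,r2:Add2,r3:8
c10: CDB Add2=24 | r0:8,r1:Add3,r2:24,r3:8
c11: CDB Add3=16 | r0:8,r1:16,r2:24,r3:8

STATUS = VALUE 24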